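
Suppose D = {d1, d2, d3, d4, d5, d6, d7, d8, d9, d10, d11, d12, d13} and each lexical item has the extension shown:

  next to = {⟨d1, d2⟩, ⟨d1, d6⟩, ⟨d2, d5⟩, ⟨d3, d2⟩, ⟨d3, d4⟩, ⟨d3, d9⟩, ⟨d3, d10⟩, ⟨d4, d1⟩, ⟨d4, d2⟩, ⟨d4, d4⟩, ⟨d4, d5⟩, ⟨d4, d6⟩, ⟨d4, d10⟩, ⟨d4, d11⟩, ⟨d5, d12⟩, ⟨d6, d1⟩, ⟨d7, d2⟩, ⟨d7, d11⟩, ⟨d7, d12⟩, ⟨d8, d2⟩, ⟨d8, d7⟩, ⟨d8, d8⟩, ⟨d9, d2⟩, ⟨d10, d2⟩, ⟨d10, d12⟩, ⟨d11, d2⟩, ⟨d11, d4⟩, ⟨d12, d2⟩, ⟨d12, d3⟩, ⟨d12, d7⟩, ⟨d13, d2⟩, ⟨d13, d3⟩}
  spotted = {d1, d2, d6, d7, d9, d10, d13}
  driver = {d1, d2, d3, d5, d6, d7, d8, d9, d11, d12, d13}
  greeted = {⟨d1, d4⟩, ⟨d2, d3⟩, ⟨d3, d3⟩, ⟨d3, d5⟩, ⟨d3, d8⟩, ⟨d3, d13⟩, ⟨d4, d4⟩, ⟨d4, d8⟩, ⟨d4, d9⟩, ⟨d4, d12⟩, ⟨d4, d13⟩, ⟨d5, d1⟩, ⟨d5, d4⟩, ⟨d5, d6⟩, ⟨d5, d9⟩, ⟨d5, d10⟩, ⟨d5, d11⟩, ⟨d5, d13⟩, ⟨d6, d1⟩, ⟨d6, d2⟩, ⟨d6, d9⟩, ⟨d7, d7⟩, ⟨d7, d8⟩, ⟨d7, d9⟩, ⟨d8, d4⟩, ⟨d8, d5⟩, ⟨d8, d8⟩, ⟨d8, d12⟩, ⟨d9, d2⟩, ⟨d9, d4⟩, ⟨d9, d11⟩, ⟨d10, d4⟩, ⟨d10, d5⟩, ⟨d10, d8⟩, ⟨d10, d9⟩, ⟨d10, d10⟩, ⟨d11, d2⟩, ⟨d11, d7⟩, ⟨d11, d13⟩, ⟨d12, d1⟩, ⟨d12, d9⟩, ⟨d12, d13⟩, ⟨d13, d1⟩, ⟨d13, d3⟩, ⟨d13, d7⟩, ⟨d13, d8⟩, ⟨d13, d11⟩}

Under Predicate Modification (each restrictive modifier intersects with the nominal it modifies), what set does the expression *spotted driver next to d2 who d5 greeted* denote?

{d1, d9, d13}

⟦next to d2⟧ = {x : ⟨x, d2⟩ ∈ ⟦next to⟧} = {d1, d3, d4, d7, d8, d9, d10, d11, d12, d13}
⟦who d5 greeted⟧ = {x : ⟨d5, x⟩ ∈ ⟦greeted⟧} = {d1, d4, d6, d9, d10, d11, d13}
⟦driver⟧ = {d1, d2, d3, d5, d6, d7, d8, d9, d11, d12, d13}
… ∩ ⟦next to d2⟧ = {d1, d2, d3, d5, d6, d7, d8, d9, d11, d12, d13} ∩ {d1, d3, d4, d7, d8, d9, d10, d11, d12, d13} = {d1, d3, d7, d8, d9, d11, d12, d13}
… ∩ ⟦who d5 greeted⟧ = {d1, d3, d7, d8, d9, d11, d12, d13} ∩ {d1, d4, d6, d9, d10, d11, d13} = {d1, d9, d11, d13}
… ∩ ⟦spotted⟧ = {d1, d9, d11, d13} ∩ {d1, d2, d6, d7, d9, d10, d13} = {d1, d9, d13}
So ⟦spotted driver next to d2 who d5 greeted⟧ = {d1, d9, d13}.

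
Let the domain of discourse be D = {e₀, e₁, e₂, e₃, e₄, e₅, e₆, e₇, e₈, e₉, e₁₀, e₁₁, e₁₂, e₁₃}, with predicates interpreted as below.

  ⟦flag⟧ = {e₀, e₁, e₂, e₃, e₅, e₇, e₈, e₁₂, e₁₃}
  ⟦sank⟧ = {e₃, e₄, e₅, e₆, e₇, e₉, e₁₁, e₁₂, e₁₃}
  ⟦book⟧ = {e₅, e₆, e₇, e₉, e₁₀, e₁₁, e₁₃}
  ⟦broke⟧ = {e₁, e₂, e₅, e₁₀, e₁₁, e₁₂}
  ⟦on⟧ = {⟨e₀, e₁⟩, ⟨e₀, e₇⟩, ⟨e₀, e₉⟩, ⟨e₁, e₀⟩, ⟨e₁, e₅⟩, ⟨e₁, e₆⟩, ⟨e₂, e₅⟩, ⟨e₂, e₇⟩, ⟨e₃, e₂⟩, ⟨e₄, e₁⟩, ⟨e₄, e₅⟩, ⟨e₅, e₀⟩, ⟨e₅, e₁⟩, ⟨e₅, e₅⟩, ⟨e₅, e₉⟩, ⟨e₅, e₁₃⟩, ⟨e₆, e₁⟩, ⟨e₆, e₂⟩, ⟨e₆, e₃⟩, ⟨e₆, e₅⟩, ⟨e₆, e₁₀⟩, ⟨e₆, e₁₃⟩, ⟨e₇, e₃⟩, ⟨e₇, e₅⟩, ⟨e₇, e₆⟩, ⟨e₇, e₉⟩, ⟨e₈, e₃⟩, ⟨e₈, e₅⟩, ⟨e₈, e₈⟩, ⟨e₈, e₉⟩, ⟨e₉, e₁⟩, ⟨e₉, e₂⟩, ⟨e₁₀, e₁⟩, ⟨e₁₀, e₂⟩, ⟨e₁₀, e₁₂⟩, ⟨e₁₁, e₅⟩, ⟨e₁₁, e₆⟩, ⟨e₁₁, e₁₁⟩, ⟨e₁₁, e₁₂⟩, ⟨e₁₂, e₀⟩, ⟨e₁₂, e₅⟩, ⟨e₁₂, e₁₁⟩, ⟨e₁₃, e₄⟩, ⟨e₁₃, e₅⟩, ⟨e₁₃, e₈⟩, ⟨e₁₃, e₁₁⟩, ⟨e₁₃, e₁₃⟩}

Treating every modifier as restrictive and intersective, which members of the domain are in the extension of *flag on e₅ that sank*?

{e₅, e₇, e₁₂, e₁₃}

⟦on e₅⟧ = {x : ⟨x, e₅⟩ ∈ ⟦on⟧} = {e₁, e₂, e₄, e₅, e₆, e₇, e₈, e₁₁, e₁₂, e₁₃}
⟦that sank⟧ = ⟦sank⟧ = {e₃, e₄, e₅, e₆, e₇, e₉, e₁₁, e₁₂, e₁₃}
⟦flag⟧ = {e₀, e₁, e₂, e₃, e₅, e₇, e₈, e₁₂, e₁₃}
… ∩ ⟦on e₅⟧ = {e₀, e₁, e₂, e₃, e₅, e₇, e₈, e₁₂, e₁₃} ∩ {e₁, e₂, e₄, e₅, e₆, e₇, e₈, e₁₁, e₁₂, e₁₃} = {e₁, e₂, e₅, e₇, e₈, e₁₂, e₁₃}
… ∩ ⟦that sank⟧ = {e₁, e₂, e₅, e₇, e₈, e₁₂, e₁₃} ∩ {e₃, e₄, e₅, e₆, e₇, e₉, e₁₁, e₁₂, e₁₃} = {e₅, e₇, e₁₂, e₁₃}
So ⟦flag on e₅ that sank⟧ = {e₅, e₇, e₁₂, e₁₃}.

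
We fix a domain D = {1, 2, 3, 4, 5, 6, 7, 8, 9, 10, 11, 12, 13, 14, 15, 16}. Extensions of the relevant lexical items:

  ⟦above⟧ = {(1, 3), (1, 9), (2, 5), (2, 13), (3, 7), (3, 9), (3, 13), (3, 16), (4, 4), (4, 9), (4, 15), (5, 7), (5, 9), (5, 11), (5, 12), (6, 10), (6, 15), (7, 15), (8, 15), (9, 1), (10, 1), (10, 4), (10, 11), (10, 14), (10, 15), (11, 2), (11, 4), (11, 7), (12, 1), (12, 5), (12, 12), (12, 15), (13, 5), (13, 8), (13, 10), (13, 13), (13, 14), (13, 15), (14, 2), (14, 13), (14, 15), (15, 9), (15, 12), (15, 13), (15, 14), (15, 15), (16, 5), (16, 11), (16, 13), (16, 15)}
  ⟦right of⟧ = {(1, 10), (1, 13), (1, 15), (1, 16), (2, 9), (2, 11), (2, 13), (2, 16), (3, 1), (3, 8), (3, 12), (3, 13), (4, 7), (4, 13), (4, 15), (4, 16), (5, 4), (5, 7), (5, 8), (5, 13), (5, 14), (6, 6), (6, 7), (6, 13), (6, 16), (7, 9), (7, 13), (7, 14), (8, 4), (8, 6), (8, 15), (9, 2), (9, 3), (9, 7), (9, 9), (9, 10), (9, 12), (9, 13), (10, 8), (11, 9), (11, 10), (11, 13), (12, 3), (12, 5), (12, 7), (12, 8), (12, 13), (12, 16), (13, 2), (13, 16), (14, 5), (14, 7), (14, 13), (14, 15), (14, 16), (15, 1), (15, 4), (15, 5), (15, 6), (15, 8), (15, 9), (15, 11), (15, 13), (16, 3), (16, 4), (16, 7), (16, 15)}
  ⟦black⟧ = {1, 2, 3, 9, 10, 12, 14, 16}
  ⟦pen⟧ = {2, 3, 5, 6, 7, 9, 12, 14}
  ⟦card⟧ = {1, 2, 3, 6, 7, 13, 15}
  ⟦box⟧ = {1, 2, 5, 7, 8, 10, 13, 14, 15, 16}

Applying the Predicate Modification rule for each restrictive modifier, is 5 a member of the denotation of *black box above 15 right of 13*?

⟦above 15⟧ = {x : ⟨x, 15⟩ ∈ ⟦above⟧} = {4, 6, 7, 8, 10, 12, 13, 14, 15, 16}
⟦right of 13⟧ = {x : ⟨x, 13⟩ ∈ ⟦right of⟧} = {1, 2, 3, 4, 5, 6, 7, 9, 11, 12, 14, 15}
⟦box⟧ = {1, 2, 5, 7, 8, 10, 13, 14, 15, 16}
… ∩ ⟦above 15⟧ = {1, 2, 5, 7, 8, 10, 13, 14, 15, 16} ∩ {4, 6, 7, 8, 10, 12, 13, 14, 15, 16} = {7, 8, 10, 13, 14, 15, 16}
… ∩ ⟦right of 13⟧ = {7, 8, 10, 13, 14, 15, 16} ∩ {1, 2, 3, 4, 5, 6, 7, 9, 11, 12, 14, 15} = {7, 14, 15}
… ∩ ⟦black⟧ = {7, 14, 15} ∩ {1, 2, 3, 9, 10, 12, 14, 16} = {14}
⟦black box above 15 right of 13⟧ = {14}; 5 ∉ this set.

no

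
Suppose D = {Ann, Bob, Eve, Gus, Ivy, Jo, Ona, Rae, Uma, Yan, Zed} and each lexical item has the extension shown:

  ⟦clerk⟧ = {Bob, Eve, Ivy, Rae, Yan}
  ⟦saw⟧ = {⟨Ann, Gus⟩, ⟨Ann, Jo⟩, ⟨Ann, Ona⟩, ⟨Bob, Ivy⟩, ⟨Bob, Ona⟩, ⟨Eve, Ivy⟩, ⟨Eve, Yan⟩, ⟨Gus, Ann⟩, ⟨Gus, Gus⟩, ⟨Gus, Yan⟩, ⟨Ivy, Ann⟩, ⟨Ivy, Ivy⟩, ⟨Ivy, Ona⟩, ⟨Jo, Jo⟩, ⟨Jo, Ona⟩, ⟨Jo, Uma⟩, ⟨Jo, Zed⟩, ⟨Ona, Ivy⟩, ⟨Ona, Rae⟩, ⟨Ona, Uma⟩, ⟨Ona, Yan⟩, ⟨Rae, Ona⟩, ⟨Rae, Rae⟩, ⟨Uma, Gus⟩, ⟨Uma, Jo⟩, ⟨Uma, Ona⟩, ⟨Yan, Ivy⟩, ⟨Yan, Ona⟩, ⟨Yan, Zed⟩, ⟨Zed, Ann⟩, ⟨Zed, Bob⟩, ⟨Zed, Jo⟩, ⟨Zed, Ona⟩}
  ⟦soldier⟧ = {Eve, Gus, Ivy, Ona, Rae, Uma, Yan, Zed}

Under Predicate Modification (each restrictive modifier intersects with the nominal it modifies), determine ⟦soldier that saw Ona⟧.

{Ivy, Rae, Uma, Yan, Zed}

⟦that saw Ona⟧ = {x : ⟨x, Ona⟩ ∈ ⟦saw⟧} = {Ann, Bob, Ivy, Jo, Rae, Uma, Yan, Zed}
⟦soldier⟧ = {Eve, Gus, Ivy, Ona, Rae, Uma, Yan, Zed}
… ∩ ⟦that saw Ona⟧ = {Eve, Gus, Ivy, Ona, Rae, Uma, Yan, Zed} ∩ {Ann, Bob, Ivy, Jo, Rae, Uma, Yan, Zed} = {Ivy, Rae, Uma, Yan, Zed}
So ⟦soldier that saw Ona⟧ = {Ivy, Rae, Uma, Yan, Zed}.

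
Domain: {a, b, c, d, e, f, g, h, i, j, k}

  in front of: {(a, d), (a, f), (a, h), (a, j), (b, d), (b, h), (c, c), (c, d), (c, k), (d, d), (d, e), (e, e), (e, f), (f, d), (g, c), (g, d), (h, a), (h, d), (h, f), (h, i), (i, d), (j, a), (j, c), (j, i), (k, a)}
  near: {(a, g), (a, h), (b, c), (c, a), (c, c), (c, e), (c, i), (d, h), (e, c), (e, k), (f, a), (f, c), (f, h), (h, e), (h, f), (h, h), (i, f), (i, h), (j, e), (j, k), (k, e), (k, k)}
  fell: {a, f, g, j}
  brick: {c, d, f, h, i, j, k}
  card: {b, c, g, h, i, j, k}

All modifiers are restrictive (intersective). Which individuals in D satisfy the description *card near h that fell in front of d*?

{ }

⟦near h⟧ = {x : ⟨x, h⟩ ∈ ⟦near⟧} = {a, d, f, h, i}
⟦that fell⟧ = ⟦fell⟧ = {a, f, g, j}
⟦in front of d⟧ = {x : ⟨x, d⟩ ∈ ⟦in front of⟧} = {a, b, c, d, f, g, h, i}
⟦card⟧ = {b, c, g, h, i, j, k}
… ∩ ⟦near h⟧ = {b, c, g, h, i, j, k} ∩ {a, d, f, h, i} = {h, i}
… ∩ ⟦that fell⟧ = {h, i} ∩ {a, f, g, j} = ∅
… ∩ ⟦in front of d⟧ = ∅ ∩ {a, b, c, d, f, g, h, i} = ∅
So ⟦card near h that fell in front of d⟧ = { }.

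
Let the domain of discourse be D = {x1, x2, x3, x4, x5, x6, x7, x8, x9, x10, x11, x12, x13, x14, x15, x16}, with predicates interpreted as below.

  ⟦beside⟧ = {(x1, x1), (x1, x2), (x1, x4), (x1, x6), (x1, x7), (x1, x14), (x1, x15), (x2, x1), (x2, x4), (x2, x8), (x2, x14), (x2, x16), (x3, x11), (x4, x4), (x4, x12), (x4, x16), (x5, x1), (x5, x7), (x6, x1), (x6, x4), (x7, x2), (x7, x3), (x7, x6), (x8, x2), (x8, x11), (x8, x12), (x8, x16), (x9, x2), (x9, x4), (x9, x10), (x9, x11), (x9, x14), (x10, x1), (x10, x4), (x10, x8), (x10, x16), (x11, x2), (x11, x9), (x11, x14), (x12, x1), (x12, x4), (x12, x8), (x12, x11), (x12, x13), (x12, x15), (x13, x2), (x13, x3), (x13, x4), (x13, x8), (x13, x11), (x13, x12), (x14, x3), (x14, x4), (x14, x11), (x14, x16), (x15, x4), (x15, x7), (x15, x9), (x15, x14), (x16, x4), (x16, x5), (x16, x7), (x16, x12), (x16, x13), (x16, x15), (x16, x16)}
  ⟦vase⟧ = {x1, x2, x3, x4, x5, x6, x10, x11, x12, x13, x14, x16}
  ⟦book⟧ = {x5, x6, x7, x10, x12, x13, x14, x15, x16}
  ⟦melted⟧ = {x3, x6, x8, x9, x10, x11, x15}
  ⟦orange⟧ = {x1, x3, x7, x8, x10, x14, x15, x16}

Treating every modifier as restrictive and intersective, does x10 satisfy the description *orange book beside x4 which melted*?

yes

⟦beside x4⟧ = {x : ⟨x, x4⟩ ∈ ⟦beside⟧} = {x1, x2, x4, x6, x9, x10, x12, x13, x14, x15, x16}
⟦which melted⟧ = ⟦melted⟧ = {x3, x6, x8, x9, x10, x11, x15}
⟦book⟧ = {x5, x6, x7, x10, x12, x13, x14, x15, x16}
… ∩ ⟦beside x4⟧ = {x5, x6, x7, x10, x12, x13, x14, x15, x16} ∩ {x1, x2, x4, x6, x9, x10, x12, x13, x14, x15, x16} = {x6, x10, x12, x13, x14, x15, x16}
… ∩ ⟦which melted⟧ = {x6, x10, x12, x13, x14, x15, x16} ∩ {x3, x6, x8, x9, x10, x11, x15} = {x6, x10, x15}
… ∩ ⟦orange⟧ = {x6, x10, x15} ∩ {x1, x3, x7, x8, x10, x14, x15, x16} = {x10, x15}
⟦orange book beside x4 which melted⟧ = {x10, x15}; x10 ∈ this set.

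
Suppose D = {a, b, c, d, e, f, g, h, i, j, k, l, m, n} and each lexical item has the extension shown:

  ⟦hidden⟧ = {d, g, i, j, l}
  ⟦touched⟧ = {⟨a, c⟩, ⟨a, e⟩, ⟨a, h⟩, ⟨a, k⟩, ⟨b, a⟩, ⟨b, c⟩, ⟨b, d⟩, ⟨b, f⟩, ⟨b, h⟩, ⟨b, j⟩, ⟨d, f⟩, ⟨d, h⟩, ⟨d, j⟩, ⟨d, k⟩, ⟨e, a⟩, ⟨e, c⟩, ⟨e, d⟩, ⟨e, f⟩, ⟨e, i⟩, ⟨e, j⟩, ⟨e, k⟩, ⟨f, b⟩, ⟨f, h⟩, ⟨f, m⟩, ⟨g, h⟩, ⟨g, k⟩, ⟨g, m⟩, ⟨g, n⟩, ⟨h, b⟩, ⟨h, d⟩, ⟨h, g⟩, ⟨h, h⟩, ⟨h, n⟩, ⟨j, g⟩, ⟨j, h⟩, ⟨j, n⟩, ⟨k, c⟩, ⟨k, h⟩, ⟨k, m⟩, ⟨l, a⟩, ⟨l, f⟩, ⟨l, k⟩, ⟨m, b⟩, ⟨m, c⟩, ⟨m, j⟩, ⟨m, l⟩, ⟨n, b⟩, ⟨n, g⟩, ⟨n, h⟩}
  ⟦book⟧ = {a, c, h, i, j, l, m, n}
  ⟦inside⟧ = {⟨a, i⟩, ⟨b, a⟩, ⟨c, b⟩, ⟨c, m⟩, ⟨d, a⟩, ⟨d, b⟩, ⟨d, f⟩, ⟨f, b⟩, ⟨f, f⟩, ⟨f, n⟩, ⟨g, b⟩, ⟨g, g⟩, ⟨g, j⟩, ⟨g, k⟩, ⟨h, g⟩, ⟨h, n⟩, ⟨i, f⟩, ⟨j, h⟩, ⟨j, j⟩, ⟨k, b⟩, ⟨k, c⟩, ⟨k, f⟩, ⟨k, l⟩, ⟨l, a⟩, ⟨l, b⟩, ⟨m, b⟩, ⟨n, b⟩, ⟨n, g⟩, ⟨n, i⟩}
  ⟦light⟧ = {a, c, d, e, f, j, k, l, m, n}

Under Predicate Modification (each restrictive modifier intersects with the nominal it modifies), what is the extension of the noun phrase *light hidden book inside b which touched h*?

∅

⟦inside b⟧ = {x : ⟨x, b⟩ ∈ ⟦inside⟧} = {c, d, f, g, k, l, m, n}
⟦which touched h⟧ = {x : ⟨x, h⟩ ∈ ⟦touched⟧} = {a, b, d, f, g, h, j, k, n}
⟦book⟧ = {a, c, h, i, j, l, m, n}
… ∩ ⟦inside b⟧ = {a, c, h, i, j, l, m, n} ∩ {c, d, f, g, k, l, m, n} = {c, l, m, n}
… ∩ ⟦which touched h⟧ = {c, l, m, n} ∩ {a, b, d, f, g, h, j, k, n} = {n}
… ∩ ⟦light⟧ = {n} ∩ {a, c, d, e, f, j, k, l, m, n} = {n}
… ∩ ⟦hidden⟧ = {n} ∩ {d, g, i, j, l} = ∅
So ⟦light hidden book inside b which touched h⟧ = ∅.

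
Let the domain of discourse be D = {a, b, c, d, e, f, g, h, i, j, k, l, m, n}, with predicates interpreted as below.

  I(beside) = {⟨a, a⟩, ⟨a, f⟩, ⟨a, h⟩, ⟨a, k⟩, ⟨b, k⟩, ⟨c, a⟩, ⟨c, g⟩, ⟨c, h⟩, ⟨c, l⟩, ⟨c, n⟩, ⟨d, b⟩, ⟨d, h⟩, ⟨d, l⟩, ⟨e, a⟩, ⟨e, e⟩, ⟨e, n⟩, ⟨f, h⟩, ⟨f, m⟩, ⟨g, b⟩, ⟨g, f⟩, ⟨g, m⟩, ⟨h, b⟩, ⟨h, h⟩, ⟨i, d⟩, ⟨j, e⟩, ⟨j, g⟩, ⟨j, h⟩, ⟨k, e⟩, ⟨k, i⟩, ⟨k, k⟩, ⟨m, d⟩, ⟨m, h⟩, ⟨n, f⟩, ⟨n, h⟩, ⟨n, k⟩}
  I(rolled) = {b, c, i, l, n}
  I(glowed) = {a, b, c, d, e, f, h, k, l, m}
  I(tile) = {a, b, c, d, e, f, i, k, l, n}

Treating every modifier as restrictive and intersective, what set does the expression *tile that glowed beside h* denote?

⟦that glowed⟧ = ⟦glowed⟧ = {a, b, c, d, e, f, h, k, l, m}
⟦beside h⟧ = {x : ⟨x, h⟩ ∈ ⟦beside⟧} = {a, c, d, f, h, j, m, n}
⟦tile⟧ = {a, b, c, d, e, f, i, k, l, n}
… ∩ ⟦that glowed⟧ = {a, b, c, d, e, f, i, k, l, n} ∩ {a, b, c, d, e, f, h, k, l, m} = {a, b, c, d, e, f, k, l}
… ∩ ⟦beside h⟧ = {a, b, c, d, e, f, k, l} ∩ {a, c, d, f, h, j, m, n} = {a, c, d, f}
So ⟦tile that glowed beside h⟧ = {a, c, d, f}.

{a, c, d, f}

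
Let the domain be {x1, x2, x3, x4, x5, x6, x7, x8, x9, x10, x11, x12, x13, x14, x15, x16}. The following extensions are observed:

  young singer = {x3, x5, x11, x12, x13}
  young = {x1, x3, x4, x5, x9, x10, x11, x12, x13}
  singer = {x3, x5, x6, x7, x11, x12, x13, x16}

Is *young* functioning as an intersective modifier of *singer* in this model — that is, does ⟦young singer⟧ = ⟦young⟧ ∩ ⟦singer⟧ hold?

yes

⟦young⟧ ∩ ⟦singer⟧ = {x1, x3, x4, x5, x9, x10, x11, x12, x13} ∩ {x3, x5, x6, x7, x11, x12, x13, x16} = {x3, x5, x11, x12, x13}
Observed ⟦young singer⟧ = {x3, x5, x11, x12, x13}.
These coincide, so the modifier is intersective here.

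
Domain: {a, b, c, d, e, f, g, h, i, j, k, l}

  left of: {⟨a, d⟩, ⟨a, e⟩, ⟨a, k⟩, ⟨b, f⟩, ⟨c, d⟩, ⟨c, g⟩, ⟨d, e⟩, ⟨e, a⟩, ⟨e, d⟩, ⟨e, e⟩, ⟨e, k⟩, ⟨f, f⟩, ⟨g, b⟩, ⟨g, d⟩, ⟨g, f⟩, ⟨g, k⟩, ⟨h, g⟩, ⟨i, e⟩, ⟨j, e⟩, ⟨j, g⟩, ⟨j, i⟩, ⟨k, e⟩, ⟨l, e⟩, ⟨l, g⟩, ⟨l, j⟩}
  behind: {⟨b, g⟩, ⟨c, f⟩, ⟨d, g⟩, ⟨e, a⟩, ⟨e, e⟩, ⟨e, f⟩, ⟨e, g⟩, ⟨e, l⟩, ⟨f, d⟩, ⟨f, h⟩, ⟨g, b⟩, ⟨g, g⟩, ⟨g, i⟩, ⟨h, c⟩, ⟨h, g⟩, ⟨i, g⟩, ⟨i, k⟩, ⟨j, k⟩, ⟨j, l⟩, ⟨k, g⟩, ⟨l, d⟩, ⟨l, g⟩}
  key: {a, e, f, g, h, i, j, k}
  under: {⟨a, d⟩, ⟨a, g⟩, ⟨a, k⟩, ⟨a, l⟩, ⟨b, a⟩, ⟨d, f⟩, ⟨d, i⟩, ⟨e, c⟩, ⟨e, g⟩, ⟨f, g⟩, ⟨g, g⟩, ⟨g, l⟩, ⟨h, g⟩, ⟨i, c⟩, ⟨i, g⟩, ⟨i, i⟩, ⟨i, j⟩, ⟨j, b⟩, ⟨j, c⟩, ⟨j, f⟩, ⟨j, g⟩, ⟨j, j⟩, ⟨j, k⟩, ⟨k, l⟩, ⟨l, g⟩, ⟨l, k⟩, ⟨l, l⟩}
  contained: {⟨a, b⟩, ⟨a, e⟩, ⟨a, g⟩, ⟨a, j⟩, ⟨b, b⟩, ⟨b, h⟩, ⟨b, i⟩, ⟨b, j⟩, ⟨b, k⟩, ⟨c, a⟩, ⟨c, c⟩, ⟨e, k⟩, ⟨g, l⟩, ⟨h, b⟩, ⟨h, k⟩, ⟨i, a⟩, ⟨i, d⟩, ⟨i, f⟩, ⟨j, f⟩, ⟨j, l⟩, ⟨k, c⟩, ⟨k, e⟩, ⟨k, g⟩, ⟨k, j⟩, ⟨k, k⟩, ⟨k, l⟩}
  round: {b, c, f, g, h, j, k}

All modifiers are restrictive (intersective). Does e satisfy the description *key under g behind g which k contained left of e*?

yes

⟦under g⟧ = {x : ⟨x, g⟩ ∈ ⟦under⟧} = {a, e, f, g, h, i, j, l}
⟦behind g⟧ = {x : ⟨x, g⟩ ∈ ⟦behind⟧} = {b, d, e, g, h, i, k, l}
⟦which k contained⟧ = {x : ⟨k, x⟩ ∈ ⟦contained⟧} = {c, e, g, j, k, l}
⟦left of e⟧ = {x : ⟨x, e⟩ ∈ ⟦left of⟧} = {a, d, e, i, j, k, l}
⟦key⟧ = {a, e, f, g, h, i, j, k}
… ∩ ⟦under g⟧ = {a, e, f, g, h, i, j, k} ∩ {a, e, f, g, h, i, j, l} = {a, e, f, g, h, i, j}
… ∩ ⟦behind g⟧ = {a, e, f, g, h, i, j} ∩ {b, d, e, g, h, i, k, l} = {e, g, h, i}
… ∩ ⟦which k contained⟧ = {e, g, h, i} ∩ {c, e, g, j, k, l} = {e, g}
… ∩ ⟦left of e⟧ = {e, g} ∩ {a, d, e, i, j, k, l} = {e}
⟦key under g behind g which k contained left of e⟧ = {e}; e ∈ this set.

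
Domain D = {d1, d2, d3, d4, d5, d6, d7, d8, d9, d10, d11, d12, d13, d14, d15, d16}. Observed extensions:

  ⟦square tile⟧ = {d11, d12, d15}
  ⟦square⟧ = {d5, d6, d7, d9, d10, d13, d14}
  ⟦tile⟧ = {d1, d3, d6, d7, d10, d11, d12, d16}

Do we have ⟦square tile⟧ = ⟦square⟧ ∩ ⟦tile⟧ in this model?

no

⟦square⟧ ∩ ⟦tile⟧ = {d5, d6, d7, d9, d10, d13, d14} ∩ {d1, d3, d6, d7, d10, d11, d12, d16} = {d6, d7, d10}
Observed ⟦square tile⟧ = {d11, d12, d15}.
These differ, so the modifier is not intersective in this model.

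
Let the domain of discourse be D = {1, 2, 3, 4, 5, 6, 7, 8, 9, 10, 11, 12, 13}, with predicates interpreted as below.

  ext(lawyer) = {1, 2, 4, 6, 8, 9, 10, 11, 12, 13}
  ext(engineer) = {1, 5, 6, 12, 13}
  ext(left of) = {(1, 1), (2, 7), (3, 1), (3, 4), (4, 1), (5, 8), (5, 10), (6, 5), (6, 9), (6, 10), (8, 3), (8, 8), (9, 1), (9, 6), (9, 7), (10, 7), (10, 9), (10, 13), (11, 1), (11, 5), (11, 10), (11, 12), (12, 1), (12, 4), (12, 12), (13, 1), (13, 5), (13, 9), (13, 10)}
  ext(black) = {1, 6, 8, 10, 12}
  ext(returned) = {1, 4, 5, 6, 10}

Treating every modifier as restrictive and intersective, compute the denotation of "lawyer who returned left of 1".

⟦who returned⟧ = ⟦returned⟧ = {1, 4, 5, 6, 10}
⟦left of 1⟧ = {x : ⟨x, 1⟩ ∈ ⟦left of⟧} = {1, 3, 4, 9, 11, 12, 13}
⟦lawyer⟧ = {1, 2, 4, 6, 8, 9, 10, 11, 12, 13}
… ∩ ⟦who returned⟧ = {1, 2, 4, 6, 8, 9, 10, 11, 12, 13} ∩ {1, 4, 5, 6, 10} = {1, 4, 6, 10}
… ∩ ⟦left of 1⟧ = {1, 4, 6, 10} ∩ {1, 3, 4, 9, 11, 12, 13} = {1, 4}
So ⟦lawyer who returned left of 1⟧ = {1, 4}.

{1, 4}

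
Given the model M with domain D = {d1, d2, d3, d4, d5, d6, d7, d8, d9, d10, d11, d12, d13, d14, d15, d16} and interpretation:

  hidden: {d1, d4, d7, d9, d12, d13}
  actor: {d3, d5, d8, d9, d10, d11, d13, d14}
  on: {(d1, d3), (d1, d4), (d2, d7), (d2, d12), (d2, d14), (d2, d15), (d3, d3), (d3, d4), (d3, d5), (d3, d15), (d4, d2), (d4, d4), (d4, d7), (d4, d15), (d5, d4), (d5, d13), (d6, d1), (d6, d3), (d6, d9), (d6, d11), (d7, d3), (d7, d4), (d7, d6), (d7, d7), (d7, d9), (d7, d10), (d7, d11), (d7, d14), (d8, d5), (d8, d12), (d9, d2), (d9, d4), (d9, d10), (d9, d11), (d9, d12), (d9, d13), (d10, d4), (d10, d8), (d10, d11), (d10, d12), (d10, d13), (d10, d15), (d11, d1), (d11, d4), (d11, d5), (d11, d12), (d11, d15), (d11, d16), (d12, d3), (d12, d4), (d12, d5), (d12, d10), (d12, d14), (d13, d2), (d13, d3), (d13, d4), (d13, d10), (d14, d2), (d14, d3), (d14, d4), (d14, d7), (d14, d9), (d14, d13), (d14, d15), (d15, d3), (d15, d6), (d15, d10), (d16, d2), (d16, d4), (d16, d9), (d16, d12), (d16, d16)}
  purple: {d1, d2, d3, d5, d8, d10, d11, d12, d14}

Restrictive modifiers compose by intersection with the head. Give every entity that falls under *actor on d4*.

{d3, d5, d9, d10, d11, d13, d14}

⟦on d4⟧ = {x : ⟨x, d4⟩ ∈ ⟦on⟧} = {d1, d3, d4, d5, d7, d9, d10, d11, d12, d13, d14, d16}
⟦actor⟧ = {d3, d5, d8, d9, d10, d11, d13, d14}
… ∩ ⟦on d4⟧ = {d3, d5, d8, d9, d10, d11, d13, d14} ∩ {d1, d3, d4, d5, d7, d9, d10, d11, d12, d13, d14, d16} = {d3, d5, d9, d10, d11, d13, d14}
So ⟦actor on d4⟧ = {d3, d5, d9, d10, d11, d13, d14}.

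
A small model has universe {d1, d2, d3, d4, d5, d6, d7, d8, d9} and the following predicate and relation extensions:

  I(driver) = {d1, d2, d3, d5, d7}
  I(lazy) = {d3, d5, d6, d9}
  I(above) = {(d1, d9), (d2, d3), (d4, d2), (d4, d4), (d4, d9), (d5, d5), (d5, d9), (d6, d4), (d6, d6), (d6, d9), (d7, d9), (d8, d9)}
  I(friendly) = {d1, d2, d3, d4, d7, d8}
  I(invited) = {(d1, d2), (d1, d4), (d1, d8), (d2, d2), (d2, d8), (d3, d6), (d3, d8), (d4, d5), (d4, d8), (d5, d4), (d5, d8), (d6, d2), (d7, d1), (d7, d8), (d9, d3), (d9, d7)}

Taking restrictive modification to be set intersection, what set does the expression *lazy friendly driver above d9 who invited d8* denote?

{}

⟦above d9⟧ = {x : ⟨x, d9⟩ ∈ ⟦above⟧} = {d1, d4, d5, d6, d7, d8}
⟦who invited d8⟧ = {x : ⟨x, d8⟩ ∈ ⟦invited⟧} = {d1, d2, d3, d4, d5, d7}
⟦driver⟧ = {d1, d2, d3, d5, d7}
… ∩ ⟦above d9⟧ = {d1, d2, d3, d5, d7} ∩ {d1, d4, d5, d6, d7, d8} = {d1, d5, d7}
… ∩ ⟦who invited d8⟧ = {d1, d5, d7} ∩ {d1, d2, d3, d4, d5, d7} = {d1, d5, d7}
… ∩ ⟦lazy⟧ = {d1, d5, d7} ∩ {d3, d5, d6, d9} = {d5}
… ∩ ⟦friendly⟧ = {d5} ∩ {d1, d2, d3, d4, d7, d8} = ∅
So ⟦lazy friendly driver above d9 who invited d8⟧ = {}.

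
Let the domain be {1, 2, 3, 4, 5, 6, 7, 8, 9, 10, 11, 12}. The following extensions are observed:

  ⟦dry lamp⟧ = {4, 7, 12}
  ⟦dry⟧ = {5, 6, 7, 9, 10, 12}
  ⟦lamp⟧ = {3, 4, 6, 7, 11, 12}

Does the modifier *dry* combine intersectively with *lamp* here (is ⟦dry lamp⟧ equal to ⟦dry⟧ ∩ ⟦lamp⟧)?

⟦dry⟧ ∩ ⟦lamp⟧ = {5, 6, 7, 9, 10, 12} ∩ {3, 4, 6, 7, 11, 12} = {6, 7, 12}
Observed ⟦dry lamp⟧ = {4, 7, 12}.
These differ, so the modifier is not intersective in this model.

no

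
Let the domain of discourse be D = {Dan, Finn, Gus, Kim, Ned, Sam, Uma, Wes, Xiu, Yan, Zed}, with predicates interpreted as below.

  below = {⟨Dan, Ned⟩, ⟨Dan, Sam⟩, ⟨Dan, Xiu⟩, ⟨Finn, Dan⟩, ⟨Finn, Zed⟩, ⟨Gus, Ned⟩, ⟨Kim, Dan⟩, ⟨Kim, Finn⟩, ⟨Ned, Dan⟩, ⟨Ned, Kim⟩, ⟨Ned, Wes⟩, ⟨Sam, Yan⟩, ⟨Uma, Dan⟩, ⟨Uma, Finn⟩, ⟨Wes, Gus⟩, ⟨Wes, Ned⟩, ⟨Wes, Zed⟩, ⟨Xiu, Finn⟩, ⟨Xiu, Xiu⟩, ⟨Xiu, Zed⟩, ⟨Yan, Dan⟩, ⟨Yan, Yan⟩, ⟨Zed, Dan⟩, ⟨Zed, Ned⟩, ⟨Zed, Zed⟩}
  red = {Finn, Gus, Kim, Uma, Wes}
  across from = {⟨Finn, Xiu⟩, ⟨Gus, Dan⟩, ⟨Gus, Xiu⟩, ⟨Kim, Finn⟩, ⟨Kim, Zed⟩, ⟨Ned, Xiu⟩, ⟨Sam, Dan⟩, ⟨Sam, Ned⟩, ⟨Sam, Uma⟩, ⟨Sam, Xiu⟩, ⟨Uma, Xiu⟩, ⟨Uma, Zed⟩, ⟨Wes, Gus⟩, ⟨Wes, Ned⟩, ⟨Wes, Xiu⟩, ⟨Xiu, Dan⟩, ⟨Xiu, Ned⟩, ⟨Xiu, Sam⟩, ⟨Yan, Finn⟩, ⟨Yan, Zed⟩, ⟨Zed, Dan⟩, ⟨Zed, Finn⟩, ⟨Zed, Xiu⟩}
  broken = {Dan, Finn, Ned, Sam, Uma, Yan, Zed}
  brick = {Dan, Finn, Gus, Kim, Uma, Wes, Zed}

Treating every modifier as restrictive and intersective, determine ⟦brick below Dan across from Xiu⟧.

⟦below Dan⟧ = {x : ⟨x, Dan⟩ ∈ ⟦below⟧} = {Finn, Kim, Ned, Uma, Yan, Zed}
⟦across from Xiu⟧ = {x : ⟨x, Xiu⟩ ∈ ⟦across from⟧} = {Finn, Gus, Ned, Sam, Uma, Wes, Zed}
⟦brick⟧ = {Dan, Finn, Gus, Kim, Uma, Wes, Zed}
… ∩ ⟦below Dan⟧ = {Dan, Finn, Gus, Kim, Uma, Wes, Zed} ∩ {Finn, Kim, Ned, Uma, Yan, Zed} = {Finn, Kim, Uma, Zed}
… ∩ ⟦across from Xiu⟧ = {Finn, Kim, Uma, Zed} ∩ {Finn, Gus, Ned, Sam, Uma, Wes, Zed} = {Finn, Uma, Zed}
So ⟦brick below Dan across from Xiu⟧ = {Finn, Uma, Zed}.

{Finn, Uma, Zed}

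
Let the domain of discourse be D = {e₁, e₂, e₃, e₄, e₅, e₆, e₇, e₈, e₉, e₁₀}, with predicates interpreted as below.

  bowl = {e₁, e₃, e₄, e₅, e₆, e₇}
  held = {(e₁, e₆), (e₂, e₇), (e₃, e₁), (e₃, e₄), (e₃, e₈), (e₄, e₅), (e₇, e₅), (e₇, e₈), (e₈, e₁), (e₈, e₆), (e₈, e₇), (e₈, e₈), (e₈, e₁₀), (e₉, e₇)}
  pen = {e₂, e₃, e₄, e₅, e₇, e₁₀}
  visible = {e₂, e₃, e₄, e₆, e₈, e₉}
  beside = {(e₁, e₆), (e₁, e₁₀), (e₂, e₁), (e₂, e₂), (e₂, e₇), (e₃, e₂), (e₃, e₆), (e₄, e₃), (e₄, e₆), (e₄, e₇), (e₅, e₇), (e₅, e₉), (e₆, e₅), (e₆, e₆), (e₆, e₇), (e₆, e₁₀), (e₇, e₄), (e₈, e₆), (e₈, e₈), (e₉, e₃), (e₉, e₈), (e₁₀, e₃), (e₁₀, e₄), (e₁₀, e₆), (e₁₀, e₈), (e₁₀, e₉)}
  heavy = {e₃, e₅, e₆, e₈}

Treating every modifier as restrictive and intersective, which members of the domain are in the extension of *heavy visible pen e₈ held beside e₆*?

∅

⟦e₈ held⟧ = {x : ⟨e₈, x⟩ ∈ ⟦held⟧} = {e₁, e₆, e₇, e₈, e₁₀}
⟦beside e₆⟧ = {x : ⟨x, e₆⟩ ∈ ⟦beside⟧} = {e₁, e₃, e₄, e₆, e₈, e₁₀}
⟦pen⟧ = {e₂, e₃, e₄, e₅, e₇, e₁₀}
… ∩ ⟦e₈ held⟧ = {e₂, e₃, e₄, e₅, e₇, e₁₀} ∩ {e₁, e₆, e₇, e₈, e₁₀} = {e₇, e₁₀}
… ∩ ⟦beside e₆⟧ = {e₇, e₁₀} ∩ {e₁, e₃, e₄, e₆, e₈, e₁₀} = {e₁₀}
… ∩ ⟦heavy⟧ = {e₁₀} ∩ {e₃, e₅, e₆, e₈} = ∅
… ∩ ⟦visible⟧ = ∅ ∩ {e₂, e₃, e₄, e₆, e₈, e₉} = ∅
So ⟦heavy visible pen e₈ held beside e₆⟧ = ∅.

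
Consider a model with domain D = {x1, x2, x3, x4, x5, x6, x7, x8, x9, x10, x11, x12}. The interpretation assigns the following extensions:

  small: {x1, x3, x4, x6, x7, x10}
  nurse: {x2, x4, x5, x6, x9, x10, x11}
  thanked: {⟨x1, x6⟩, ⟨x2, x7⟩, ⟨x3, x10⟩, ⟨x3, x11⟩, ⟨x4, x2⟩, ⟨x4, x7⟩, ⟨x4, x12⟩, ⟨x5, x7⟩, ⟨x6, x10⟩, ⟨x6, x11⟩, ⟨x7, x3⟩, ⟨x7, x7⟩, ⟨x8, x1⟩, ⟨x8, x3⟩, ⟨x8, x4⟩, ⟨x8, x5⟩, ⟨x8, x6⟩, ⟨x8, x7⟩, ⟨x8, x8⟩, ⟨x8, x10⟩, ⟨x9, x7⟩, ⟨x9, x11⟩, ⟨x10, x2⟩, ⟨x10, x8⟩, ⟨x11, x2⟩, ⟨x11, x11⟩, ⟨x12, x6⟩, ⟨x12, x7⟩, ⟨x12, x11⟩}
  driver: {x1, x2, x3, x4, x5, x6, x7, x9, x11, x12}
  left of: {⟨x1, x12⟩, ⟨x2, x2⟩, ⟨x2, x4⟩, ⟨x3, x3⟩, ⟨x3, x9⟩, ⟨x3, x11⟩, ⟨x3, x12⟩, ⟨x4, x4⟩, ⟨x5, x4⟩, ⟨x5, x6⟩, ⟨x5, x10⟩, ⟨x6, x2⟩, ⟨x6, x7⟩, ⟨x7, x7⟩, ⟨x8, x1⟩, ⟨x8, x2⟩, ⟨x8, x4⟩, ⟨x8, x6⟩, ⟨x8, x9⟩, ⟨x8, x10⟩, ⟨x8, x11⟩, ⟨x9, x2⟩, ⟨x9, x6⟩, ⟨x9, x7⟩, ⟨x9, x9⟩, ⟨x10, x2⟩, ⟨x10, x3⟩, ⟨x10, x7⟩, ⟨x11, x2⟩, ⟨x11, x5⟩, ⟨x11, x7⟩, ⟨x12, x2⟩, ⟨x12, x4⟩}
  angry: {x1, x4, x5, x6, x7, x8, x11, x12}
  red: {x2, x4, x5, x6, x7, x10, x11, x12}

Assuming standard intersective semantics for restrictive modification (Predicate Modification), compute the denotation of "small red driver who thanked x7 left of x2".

⟦who thanked x7⟧ = {x : ⟨x, x7⟩ ∈ ⟦thanked⟧} = {x2, x4, x5, x7, x8, x9, x12}
⟦left of x2⟧ = {x : ⟨x, x2⟩ ∈ ⟦left of⟧} = {x2, x6, x8, x9, x10, x11, x12}
⟦driver⟧ = {x1, x2, x3, x4, x5, x6, x7, x9, x11, x12}
… ∩ ⟦who thanked x7⟧ = {x1, x2, x3, x4, x5, x6, x7, x9, x11, x12} ∩ {x2, x4, x5, x7, x8, x9, x12} = {x2, x4, x5, x7, x9, x12}
… ∩ ⟦left of x2⟧ = {x2, x4, x5, x7, x9, x12} ∩ {x2, x6, x8, x9, x10, x11, x12} = {x2, x9, x12}
… ∩ ⟦small⟧ = {x2, x9, x12} ∩ {x1, x3, x4, x6, x7, x10} = ∅
… ∩ ⟦red⟧ = ∅ ∩ {x2, x4, x5, x6, x7, x10, x11, x12} = ∅
So ⟦small red driver who thanked x7 left of x2⟧ = ∅.

∅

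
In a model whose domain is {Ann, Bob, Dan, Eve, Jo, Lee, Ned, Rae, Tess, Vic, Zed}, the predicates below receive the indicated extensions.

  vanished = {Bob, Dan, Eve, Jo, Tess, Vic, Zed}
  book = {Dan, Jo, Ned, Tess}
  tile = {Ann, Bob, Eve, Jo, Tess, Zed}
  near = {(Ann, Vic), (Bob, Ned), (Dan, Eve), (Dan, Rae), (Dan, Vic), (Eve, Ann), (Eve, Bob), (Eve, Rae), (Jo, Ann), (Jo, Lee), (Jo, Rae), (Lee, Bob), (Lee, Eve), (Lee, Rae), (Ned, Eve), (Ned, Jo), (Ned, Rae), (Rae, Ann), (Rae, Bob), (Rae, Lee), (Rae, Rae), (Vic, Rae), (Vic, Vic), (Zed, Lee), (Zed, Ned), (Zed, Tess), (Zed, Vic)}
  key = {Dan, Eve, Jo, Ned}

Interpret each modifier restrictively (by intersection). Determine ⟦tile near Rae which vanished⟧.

⟦near Rae⟧ = {x : ⟨x, Rae⟩ ∈ ⟦near⟧} = {Dan, Eve, Jo, Lee, Ned, Rae, Vic}
⟦which vanished⟧ = ⟦vanished⟧ = {Bob, Dan, Eve, Jo, Tess, Vic, Zed}
⟦tile⟧ = {Ann, Bob, Eve, Jo, Tess, Zed}
… ∩ ⟦near Rae⟧ = {Ann, Bob, Eve, Jo, Tess, Zed} ∩ {Dan, Eve, Jo, Lee, Ned, Rae, Vic} = {Eve, Jo}
… ∩ ⟦which vanished⟧ = {Eve, Jo} ∩ {Bob, Dan, Eve, Jo, Tess, Vic, Zed} = {Eve, Jo}
So ⟦tile near Rae which vanished⟧ = {Eve, Jo}.

{Eve, Jo}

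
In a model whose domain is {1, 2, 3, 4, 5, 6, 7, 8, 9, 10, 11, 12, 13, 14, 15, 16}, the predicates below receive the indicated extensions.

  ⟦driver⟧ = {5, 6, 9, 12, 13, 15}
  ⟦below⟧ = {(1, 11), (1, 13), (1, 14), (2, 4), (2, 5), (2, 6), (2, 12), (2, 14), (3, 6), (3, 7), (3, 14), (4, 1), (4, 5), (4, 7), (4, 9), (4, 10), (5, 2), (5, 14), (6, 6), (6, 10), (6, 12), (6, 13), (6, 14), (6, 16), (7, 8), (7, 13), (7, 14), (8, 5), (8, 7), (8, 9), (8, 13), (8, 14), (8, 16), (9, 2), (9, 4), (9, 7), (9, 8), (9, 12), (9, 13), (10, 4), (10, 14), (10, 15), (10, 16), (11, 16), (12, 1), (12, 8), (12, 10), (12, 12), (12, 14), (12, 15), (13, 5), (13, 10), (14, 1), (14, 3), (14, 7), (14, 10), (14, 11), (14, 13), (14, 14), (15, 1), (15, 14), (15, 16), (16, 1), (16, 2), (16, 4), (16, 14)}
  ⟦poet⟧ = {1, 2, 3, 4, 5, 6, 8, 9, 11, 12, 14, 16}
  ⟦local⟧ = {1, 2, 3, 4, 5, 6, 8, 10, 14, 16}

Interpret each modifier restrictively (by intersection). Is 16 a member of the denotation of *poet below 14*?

⟦below 14⟧ = {x : ⟨x, 14⟩ ∈ ⟦below⟧} = {1, 2, 3, 5, 6, 7, 8, 10, 12, 14, 15, 16}
⟦poet⟧ = {1, 2, 3, 4, 5, 6, 8, 9, 11, 12, 14, 16}
… ∩ ⟦below 14⟧ = {1, 2, 3, 4, 5, 6, 8, 9, 11, 12, 14, 16} ∩ {1, 2, 3, 5, 6, 7, 8, 10, 12, 14, 15, 16} = {1, 2, 3, 5, 6, 8, 12, 14, 16}
⟦poet below 14⟧ = {1, 2, 3, 5, 6, 8, 12, 14, 16}; 16 ∈ this set.

yes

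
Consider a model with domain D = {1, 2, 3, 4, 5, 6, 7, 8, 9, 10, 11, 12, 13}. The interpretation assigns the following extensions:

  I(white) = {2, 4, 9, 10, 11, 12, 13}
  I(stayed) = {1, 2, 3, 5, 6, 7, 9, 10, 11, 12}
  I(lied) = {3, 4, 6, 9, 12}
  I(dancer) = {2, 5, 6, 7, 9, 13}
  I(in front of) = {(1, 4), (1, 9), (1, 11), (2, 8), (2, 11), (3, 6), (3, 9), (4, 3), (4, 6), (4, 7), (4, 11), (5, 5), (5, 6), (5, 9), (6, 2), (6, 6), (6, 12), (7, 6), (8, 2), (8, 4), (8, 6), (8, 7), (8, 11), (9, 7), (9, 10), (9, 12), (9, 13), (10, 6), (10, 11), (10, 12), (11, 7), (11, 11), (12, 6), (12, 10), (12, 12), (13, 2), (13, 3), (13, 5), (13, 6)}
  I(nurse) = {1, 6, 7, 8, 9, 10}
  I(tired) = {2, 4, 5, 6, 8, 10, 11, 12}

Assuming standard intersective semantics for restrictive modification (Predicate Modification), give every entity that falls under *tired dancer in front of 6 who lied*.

{6}

⟦in front of 6⟧ = {x : ⟨x, 6⟩ ∈ ⟦in front of⟧} = {3, 4, 5, 6, 7, 8, 10, 12, 13}
⟦who lied⟧ = ⟦lied⟧ = {3, 4, 6, 9, 12}
⟦dancer⟧ = {2, 5, 6, 7, 9, 13}
… ∩ ⟦in front of 6⟧ = {2, 5, 6, 7, 9, 13} ∩ {3, 4, 5, 6, 7, 8, 10, 12, 13} = {5, 6, 7, 13}
… ∩ ⟦who lied⟧ = {5, 6, 7, 13} ∩ {3, 4, 6, 9, 12} = {6}
… ∩ ⟦tired⟧ = {6} ∩ {2, 4, 5, 6, 8, 10, 11, 12} = {6}
So ⟦tired dancer in front of 6 who lied⟧ = {6}.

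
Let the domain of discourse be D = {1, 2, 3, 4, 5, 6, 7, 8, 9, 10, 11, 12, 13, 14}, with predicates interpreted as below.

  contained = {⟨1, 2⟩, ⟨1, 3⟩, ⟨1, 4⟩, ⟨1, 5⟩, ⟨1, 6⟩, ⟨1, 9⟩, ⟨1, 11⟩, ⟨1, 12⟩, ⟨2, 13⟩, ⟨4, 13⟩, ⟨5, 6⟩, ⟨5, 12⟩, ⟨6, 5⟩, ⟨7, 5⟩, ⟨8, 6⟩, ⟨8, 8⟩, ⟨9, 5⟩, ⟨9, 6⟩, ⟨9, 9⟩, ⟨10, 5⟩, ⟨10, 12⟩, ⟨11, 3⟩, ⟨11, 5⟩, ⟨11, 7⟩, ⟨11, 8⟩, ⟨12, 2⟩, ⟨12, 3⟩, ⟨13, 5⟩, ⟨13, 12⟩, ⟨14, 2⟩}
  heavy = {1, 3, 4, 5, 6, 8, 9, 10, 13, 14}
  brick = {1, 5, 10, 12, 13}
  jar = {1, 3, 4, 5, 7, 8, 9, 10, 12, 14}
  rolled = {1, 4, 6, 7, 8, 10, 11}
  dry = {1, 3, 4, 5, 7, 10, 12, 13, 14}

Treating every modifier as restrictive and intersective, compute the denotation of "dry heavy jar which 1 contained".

⟦which 1 contained⟧ = {x : ⟨1, x⟩ ∈ ⟦contained⟧} = {2, 3, 4, 5, 6, 9, 11, 12}
⟦jar⟧ = {1, 3, 4, 5, 7, 8, 9, 10, 12, 14}
… ∩ ⟦which 1 contained⟧ = {1, 3, 4, 5, 7, 8, 9, 10, 12, 14} ∩ {2, 3, 4, 5, 6, 9, 11, 12} = {3, 4, 5, 9, 12}
… ∩ ⟦dry⟧ = {3, 4, 5, 9, 12} ∩ {1, 3, 4, 5, 7, 10, 12, 13, 14} = {3, 4, 5, 12}
… ∩ ⟦heavy⟧ = {3, 4, 5, 12} ∩ {1, 3, 4, 5, 6, 8, 9, 10, 13, 14} = {3, 4, 5}
So ⟦dry heavy jar which 1 contained⟧ = {3, 4, 5}.

{3, 4, 5}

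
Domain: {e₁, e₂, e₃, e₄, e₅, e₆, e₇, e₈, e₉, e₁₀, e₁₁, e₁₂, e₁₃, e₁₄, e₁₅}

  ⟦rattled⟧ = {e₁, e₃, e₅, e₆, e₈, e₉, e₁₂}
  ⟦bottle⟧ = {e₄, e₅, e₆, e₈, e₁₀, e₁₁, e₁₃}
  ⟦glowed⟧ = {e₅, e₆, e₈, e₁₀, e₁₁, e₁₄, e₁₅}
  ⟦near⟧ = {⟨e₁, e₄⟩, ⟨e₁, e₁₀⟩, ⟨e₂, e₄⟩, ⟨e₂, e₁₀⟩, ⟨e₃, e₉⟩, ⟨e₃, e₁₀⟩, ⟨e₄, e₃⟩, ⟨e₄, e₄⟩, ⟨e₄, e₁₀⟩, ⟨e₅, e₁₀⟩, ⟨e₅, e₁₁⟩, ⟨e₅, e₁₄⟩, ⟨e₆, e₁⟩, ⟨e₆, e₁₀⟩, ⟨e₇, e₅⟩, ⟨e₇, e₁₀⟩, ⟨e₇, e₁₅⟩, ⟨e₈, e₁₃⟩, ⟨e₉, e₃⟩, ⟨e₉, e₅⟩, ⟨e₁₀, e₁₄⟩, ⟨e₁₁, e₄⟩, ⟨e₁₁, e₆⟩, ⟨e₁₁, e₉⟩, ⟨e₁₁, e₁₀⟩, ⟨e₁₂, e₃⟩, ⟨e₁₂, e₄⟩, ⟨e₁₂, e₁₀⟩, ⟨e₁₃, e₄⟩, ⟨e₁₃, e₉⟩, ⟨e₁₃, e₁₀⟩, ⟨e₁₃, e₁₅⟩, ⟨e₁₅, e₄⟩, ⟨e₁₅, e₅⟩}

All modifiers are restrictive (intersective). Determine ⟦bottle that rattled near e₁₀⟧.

{e₅, e₆}

⟦that rattled⟧ = ⟦rattled⟧ = {e₁, e₃, e₅, e₆, e₈, e₉, e₁₂}
⟦near e₁₀⟧ = {x : ⟨x, e₁₀⟩ ∈ ⟦near⟧} = {e₁, e₂, e₃, e₄, e₅, e₆, e₇, e₁₁, e₁₂, e₁₃}
⟦bottle⟧ = {e₄, e₅, e₆, e₈, e₁₀, e₁₁, e₁₃}
… ∩ ⟦that rattled⟧ = {e₄, e₅, e₆, e₈, e₁₀, e₁₁, e₁₃} ∩ {e₁, e₃, e₅, e₆, e₈, e₉, e₁₂} = {e₅, e₆, e₈}
… ∩ ⟦near e₁₀⟧ = {e₅, e₆, e₈} ∩ {e₁, e₂, e₃, e₄, e₅, e₆, e₇, e₁₁, e₁₂, e₁₃} = {e₅, e₆}
So ⟦bottle that rattled near e₁₀⟧ = {e₅, e₆}.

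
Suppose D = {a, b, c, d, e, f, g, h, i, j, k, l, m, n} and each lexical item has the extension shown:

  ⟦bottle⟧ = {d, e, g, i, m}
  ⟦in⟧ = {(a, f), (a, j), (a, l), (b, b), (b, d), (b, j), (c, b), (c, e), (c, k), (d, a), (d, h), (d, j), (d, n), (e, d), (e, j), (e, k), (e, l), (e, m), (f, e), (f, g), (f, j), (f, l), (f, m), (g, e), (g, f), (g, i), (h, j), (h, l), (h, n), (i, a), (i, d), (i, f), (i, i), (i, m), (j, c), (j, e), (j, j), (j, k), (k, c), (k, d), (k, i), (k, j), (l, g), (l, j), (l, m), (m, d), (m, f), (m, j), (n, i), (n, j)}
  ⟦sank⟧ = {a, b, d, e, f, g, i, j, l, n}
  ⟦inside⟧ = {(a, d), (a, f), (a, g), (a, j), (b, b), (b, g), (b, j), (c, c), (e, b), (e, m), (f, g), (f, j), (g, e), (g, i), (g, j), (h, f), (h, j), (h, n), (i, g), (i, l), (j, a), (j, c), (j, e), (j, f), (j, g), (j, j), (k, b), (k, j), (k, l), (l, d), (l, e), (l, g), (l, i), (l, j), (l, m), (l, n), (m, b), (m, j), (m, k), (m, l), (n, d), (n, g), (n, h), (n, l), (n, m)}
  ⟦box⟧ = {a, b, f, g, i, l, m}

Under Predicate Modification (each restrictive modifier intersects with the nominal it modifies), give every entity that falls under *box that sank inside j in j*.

{a, b, f, l}

⟦that sank⟧ = ⟦sank⟧ = {a, b, d, e, f, g, i, j, l, n}
⟦inside j⟧ = {x : ⟨x, j⟩ ∈ ⟦inside⟧} = {a, b, f, g, h, j, k, l, m}
⟦in j⟧ = {x : ⟨x, j⟩ ∈ ⟦in⟧} = {a, b, d, e, f, h, j, k, l, m, n}
⟦box⟧ = {a, b, f, g, i, l, m}
… ∩ ⟦that sank⟧ = {a, b, f, g, i, l, m} ∩ {a, b, d, e, f, g, i, j, l, n} = {a, b, f, g, i, l}
… ∩ ⟦inside j⟧ = {a, b, f, g, i, l} ∩ {a, b, f, g, h, j, k, l, m} = {a, b, f, g, l}
… ∩ ⟦in j⟧ = {a, b, f, g, l} ∩ {a, b, d, e, f, h, j, k, l, m, n} = {a, b, f, l}
So ⟦box that sank inside j in j⟧ = {a, b, f, l}.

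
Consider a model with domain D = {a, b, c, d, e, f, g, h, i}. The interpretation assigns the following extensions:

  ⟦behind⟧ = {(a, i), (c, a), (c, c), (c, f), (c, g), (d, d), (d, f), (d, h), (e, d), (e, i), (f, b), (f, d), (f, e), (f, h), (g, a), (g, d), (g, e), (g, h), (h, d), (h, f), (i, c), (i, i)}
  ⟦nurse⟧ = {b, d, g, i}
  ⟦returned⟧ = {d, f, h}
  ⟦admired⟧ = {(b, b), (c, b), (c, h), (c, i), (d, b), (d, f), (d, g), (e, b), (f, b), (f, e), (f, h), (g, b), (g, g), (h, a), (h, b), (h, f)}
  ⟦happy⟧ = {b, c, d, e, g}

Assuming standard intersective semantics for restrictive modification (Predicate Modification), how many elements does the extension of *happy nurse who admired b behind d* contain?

2

⟦who admired b⟧ = {x : ⟨x, b⟩ ∈ ⟦admired⟧} = {b, c, d, e, f, g, h}
⟦behind d⟧ = {x : ⟨x, d⟩ ∈ ⟦behind⟧} = {d, e, f, g, h}
⟦nurse⟧ = {b, d, g, i}
… ∩ ⟦who admired b⟧ = {b, d, g, i} ∩ {b, c, d, e, f, g, h} = {b, d, g}
… ∩ ⟦behind d⟧ = {b, d, g} ∩ {d, e, f, g, h} = {d, g}
… ∩ ⟦happy⟧ = {d, g} ∩ {b, c, d, e, g} = {d, g}
⟦happy nurse who admired b behind d⟧ = {d, g}, so the cardinality is 2.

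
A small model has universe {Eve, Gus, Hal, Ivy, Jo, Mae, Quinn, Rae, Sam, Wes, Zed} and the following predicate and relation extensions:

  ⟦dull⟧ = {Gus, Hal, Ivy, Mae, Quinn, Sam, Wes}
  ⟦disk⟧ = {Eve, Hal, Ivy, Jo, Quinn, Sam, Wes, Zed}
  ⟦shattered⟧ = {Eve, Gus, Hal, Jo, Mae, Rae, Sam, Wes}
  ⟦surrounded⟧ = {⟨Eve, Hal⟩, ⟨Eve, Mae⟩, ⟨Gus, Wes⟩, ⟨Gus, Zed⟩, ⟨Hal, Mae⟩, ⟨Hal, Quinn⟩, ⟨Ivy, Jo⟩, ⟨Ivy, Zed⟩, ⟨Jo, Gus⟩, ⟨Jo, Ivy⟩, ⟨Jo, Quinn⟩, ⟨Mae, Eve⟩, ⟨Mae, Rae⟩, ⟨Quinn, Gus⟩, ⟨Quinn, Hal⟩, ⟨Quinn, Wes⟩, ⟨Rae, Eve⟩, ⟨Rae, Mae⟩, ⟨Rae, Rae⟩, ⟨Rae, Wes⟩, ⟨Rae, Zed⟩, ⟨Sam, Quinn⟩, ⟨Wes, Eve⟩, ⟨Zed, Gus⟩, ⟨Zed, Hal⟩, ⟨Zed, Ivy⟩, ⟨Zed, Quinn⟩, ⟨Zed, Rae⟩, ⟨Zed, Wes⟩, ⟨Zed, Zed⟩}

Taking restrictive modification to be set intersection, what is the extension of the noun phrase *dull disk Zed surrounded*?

⟦Zed surrounded⟧ = {x : ⟨Zed, x⟩ ∈ ⟦surrounded⟧} = {Gus, Hal, Ivy, Quinn, Rae, Wes, Zed}
⟦disk⟧ = {Eve, Hal, Ivy, Jo, Quinn, Sam, Wes, Zed}
… ∩ ⟦Zed surrounded⟧ = {Eve, Hal, Ivy, Jo, Quinn, Sam, Wes, Zed} ∩ {Gus, Hal, Ivy, Quinn, Rae, Wes, Zed} = {Hal, Ivy, Quinn, Wes, Zed}
… ∩ ⟦dull⟧ = {Hal, Ivy, Quinn, Wes, Zed} ∩ {Gus, Hal, Ivy, Mae, Quinn, Sam, Wes} = {Hal, Ivy, Quinn, Wes}
So ⟦dull disk Zed surrounded⟧ = {Hal, Ivy, Quinn, Wes}.

{Hal, Ivy, Quinn, Wes}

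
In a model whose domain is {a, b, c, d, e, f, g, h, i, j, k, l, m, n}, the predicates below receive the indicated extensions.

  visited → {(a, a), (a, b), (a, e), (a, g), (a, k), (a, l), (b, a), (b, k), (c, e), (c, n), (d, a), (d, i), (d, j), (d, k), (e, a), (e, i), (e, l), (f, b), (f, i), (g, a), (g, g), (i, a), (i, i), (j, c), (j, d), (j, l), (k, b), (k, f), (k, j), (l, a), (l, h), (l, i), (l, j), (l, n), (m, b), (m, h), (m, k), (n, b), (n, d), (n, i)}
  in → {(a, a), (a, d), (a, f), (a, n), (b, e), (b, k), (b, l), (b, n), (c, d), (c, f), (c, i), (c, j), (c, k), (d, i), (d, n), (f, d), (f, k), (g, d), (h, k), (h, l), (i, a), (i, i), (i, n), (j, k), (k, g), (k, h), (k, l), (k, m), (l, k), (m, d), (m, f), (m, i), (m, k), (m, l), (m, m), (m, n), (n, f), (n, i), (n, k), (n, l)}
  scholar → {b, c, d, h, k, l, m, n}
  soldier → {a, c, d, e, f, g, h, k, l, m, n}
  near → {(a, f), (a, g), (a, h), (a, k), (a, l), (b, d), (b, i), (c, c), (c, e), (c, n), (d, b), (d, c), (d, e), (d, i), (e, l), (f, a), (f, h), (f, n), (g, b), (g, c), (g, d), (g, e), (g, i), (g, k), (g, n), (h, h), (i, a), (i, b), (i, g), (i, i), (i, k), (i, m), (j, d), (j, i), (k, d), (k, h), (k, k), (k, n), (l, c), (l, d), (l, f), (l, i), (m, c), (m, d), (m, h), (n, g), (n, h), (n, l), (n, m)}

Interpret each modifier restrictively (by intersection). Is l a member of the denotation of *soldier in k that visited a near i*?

yes

⟦in k⟧ = {x : ⟨x, k⟩ ∈ ⟦in⟧} = {b, c, f, h, j, l, m, n}
⟦that visited a⟧ = {x : ⟨x, a⟩ ∈ ⟦visited⟧} = {a, b, d, e, g, i, l}
⟦near i⟧ = {x : ⟨x, i⟩ ∈ ⟦near⟧} = {b, d, g, i, j, l}
⟦soldier⟧ = {a, c, d, e, f, g, h, k, l, m, n}
… ∩ ⟦in k⟧ = {a, c, d, e, f, g, h, k, l, m, n} ∩ {b, c, f, h, j, l, m, n} = {c, f, h, l, m, n}
… ∩ ⟦that visited a⟧ = {c, f, h, l, m, n} ∩ {a, b, d, e, g, i, l} = {l}
… ∩ ⟦near i⟧ = {l} ∩ {b, d, g, i, j, l} = {l}
⟦soldier in k that visited a near i⟧ = {l}; l ∈ this set.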